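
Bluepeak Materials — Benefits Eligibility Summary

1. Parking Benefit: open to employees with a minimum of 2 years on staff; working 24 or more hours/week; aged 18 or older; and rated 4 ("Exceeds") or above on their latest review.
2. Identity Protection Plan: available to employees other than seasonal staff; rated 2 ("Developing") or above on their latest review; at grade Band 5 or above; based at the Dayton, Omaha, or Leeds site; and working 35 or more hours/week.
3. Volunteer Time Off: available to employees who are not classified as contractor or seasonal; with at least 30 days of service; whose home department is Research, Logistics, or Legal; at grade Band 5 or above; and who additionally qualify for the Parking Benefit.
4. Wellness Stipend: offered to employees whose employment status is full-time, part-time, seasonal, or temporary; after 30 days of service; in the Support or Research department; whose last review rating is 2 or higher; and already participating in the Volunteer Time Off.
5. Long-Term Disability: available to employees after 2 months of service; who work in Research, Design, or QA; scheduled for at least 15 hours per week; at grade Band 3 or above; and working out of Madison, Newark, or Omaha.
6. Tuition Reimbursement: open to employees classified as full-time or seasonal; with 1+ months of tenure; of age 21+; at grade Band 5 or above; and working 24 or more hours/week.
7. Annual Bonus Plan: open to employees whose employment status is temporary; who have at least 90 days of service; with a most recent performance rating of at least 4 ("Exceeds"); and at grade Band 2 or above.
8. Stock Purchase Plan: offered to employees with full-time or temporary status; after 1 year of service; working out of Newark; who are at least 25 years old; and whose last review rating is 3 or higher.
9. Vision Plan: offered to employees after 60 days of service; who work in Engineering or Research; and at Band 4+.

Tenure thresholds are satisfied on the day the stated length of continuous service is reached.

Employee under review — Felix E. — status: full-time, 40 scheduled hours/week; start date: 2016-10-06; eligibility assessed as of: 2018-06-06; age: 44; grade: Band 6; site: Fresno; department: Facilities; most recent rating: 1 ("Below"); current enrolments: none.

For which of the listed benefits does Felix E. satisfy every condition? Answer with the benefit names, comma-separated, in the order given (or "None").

Tuition Reimbursement

Service from 2016-10-06 to 2018-06-06: 608 days.
Parking Benefit — service 608 days < 2 years (≈730 days) ✗ → not eligible.
Identity Protection Plan — status full-time ✓ (not excluded); rating 1 < 2 ✗ → not eligible.
Volunteer Time Off — status full-time ✓ (not excluded); service 608 days ≥ 30 days ✓; dept Facilities ✗ → not eligible.
Wellness Stipend — status full-time ✓; service 608 days ≥ 30 days ✓; dept Facilities ✗ → not eligible.
Long-Term Disability — service 608 days ≥ 2 months (≈60 days) ✓; dept Facilities ✗ → not eligible.
Tuition Reimbursement — status full-time ✓; service 608 days ≥ 1 month (≈30 days) ✓; age 44 ≥ 21 ✓; grade Band 6 ≥ Band 5 ✓; 40 hrs/wk ≥ 24 ✓ → eligible.
Annual Bonus Plan — status full-time ✗ (requires temporary) → not eligible.
Stock Purchase Plan — status full-time ✓; service 608 days ≥ 1 year (≈365 days) ✓; site Fresno ✗ (not Newark) → not eligible.
Vision Plan — service 608 days ≥ 60 days ✓; dept Facilities ✗ → not eligible.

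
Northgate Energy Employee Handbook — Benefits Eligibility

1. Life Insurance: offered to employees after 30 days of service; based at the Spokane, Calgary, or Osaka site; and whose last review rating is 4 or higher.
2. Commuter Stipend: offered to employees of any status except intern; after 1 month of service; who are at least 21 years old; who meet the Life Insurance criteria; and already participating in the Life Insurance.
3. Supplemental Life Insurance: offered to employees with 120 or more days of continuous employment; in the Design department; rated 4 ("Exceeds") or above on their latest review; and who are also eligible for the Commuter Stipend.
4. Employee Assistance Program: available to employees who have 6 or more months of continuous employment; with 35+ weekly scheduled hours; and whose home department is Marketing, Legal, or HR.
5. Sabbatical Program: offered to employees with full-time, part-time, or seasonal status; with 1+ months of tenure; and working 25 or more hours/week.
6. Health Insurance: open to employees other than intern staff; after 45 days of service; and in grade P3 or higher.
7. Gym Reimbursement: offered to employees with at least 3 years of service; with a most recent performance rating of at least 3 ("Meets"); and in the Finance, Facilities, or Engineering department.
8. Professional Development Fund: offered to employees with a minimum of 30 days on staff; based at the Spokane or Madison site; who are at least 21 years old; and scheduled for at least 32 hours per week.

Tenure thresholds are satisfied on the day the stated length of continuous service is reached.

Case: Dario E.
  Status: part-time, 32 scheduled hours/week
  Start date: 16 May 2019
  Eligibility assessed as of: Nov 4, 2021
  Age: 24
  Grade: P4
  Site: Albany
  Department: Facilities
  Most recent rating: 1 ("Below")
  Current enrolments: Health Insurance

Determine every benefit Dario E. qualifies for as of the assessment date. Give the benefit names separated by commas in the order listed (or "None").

Service from 16 May 2019 to Nov 4, 2021: 903 days.
Life Insurance — service 903 days ≥ 30 days ✓; site Albany ✗ (not Spokane, Calgary, or Osaka) → not eligible.
Commuter Stipend — status part-time ✓ (not excluded); service 903 days ≥ 1 month (≈30 days) ✓; age 24 ≥ 21 ✓; not eligible for Life Insurance ✗ → not eligible.
Supplemental Life Insurance — service 903 days ≥ 120 days ✓; dept Facilities ✗ → not eligible.
Employee Assistance Program — service 903 days ≥ 6 months (≈180 days) ✓; 32 hrs/wk < 35 ✗ → not eligible.
Sabbatical Program — status part-time ✓; service 903 days ≥ 1 month (≈30 days) ✓; 32 hrs/wk ≥ 25 ✓ → eligible.
Health Insurance — status part-time ✓ (not excluded); service 903 days ≥ 45 days ✓; grade P4 ≥ P3 ✓ → eligible.
Gym Reimbursement — service 903 days < 3 years (≈1095 days) ✗ → not eligible.
Professional Development Fund — service 903 days ≥ 30 days ✓; site Albany ✗ (not Spokane or Madison) → not eligible.

Sabbatical Program, Health Insurance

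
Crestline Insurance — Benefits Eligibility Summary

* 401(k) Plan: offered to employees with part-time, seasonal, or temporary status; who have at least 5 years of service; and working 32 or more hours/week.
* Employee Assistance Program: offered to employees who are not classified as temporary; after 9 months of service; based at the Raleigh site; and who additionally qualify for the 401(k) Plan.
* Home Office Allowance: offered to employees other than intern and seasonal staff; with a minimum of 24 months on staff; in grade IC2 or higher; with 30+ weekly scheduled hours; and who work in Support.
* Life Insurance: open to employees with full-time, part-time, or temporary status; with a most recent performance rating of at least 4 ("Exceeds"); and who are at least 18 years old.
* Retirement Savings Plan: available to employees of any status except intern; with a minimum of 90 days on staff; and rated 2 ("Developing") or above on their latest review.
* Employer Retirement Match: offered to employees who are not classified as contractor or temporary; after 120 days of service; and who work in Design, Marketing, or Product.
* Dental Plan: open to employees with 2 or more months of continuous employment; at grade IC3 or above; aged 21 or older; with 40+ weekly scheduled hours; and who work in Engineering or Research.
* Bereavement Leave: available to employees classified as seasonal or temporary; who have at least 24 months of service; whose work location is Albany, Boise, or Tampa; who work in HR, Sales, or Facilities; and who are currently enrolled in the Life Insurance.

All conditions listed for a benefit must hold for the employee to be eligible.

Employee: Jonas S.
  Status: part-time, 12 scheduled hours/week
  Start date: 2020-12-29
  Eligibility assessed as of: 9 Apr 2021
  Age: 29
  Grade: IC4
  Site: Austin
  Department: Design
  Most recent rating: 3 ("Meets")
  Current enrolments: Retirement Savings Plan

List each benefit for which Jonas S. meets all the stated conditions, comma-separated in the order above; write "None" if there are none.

Retirement Savings Plan

Service from 2020-12-29 to 9 Apr 2021: 101 days.
401(k) Plan — status part-time ✓; service 101 days < 5 years (≈1825 days) ✗ → not eligible.
Employee Assistance Program — status part-time ✓ (not excluded); service 101 days < 9 months (≈270 days) ✗ → not eligible.
Home Office Allowance — status part-time ✓ (not excluded); service 101 days < 24 months (≈720 days) ✗ → not eligible.
Life Insurance — status part-time ✓; rating 3 < 4 ✗ → not eligible.
Retirement Savings Plan — status part-time ✓ (not excluded); service 101 days ≥ 90 days ✓; rating 3 ≥ 2 ✓ → eligible.
Employer Retirement Match — status part-time ✓ (not excluded); service 101 days < 120 days ✗ → not eligible.
Dental Plan — service 101 days ≥ 2 months (≈60 days) ✓; grade IC4 ≥ IC3 ✓; age 29 ≥ 21 ✓; 12 hrs/wk < 40 ✗ → not eligible.
Bereavement Leave — status part-time ✗ (requires seasonal or temporary) → not eligible.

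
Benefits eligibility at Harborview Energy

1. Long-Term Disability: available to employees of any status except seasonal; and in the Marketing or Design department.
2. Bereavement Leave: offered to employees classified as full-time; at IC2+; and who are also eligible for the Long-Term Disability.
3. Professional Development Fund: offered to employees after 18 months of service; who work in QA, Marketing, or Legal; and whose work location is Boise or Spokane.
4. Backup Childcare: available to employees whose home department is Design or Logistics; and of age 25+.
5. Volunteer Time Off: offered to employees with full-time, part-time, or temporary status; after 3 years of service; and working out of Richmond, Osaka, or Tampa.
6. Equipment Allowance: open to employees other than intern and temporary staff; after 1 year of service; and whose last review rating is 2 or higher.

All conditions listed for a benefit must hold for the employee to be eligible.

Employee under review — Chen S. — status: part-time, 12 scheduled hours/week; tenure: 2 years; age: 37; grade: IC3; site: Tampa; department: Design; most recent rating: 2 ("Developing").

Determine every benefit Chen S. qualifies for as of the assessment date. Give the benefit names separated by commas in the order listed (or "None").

Long-Term Disability — status part-time ✓ (not excluded); dept Design ✓ → eligible.
Bereavement Leave — status part-time ✗ (requires full-time) → not eligible.
Professional Development Fund — service 2 years ≥ 18 months (≈540 days) ✓; dept Design ✗ → not eligible.
Backup Childcare — dept Design ✓; age 37 ≥ 25 ✓ → eligible.
Volunteer Time Off — status part-time ✓; service 2 years < 3 years ✗ → not eligible.
Equipment Allowance — status part-time ✓ (not excluded); service 2 years ≥ 1 year ✓; rating 2 ≥ 2 ✓ → eligible.

Long-Term Disability, Backup Childcare, Equipment Allowance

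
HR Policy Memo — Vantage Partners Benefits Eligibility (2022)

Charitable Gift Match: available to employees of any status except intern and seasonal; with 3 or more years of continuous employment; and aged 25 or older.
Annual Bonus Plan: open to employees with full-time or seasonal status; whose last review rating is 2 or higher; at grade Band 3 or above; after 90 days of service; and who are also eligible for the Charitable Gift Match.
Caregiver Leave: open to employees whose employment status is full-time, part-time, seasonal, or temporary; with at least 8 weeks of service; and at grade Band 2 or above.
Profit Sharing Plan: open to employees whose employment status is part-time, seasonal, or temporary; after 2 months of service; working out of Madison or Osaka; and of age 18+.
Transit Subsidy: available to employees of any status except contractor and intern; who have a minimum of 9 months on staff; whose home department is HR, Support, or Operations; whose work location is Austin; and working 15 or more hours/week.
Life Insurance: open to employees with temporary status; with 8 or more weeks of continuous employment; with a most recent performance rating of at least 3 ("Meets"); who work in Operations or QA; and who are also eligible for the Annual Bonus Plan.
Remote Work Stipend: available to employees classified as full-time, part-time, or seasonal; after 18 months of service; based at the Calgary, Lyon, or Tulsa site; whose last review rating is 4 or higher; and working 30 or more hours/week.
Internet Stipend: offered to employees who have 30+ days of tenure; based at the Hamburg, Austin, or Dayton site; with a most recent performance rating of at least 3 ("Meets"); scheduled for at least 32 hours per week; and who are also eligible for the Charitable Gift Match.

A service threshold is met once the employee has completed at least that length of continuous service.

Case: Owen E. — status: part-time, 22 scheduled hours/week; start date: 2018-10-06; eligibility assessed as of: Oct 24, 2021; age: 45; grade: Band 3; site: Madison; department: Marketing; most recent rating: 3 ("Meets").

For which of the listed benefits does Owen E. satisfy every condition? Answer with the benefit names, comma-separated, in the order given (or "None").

Service from 2018-10-06 to Oct 24, 2021: 1114 days.
Charitable Gift Match — status part-time ✓ (not excluded); service 1114 days ≥ 3 years (≈1095 days) ✓; age 45 ≥ 25 ✓ → eligible.
Annual Bonus Plan — status part-time ✗ (requires full-time or seasonal) → not eligible.
Caregiver Leave — status part-time ✓; service 1114 days ≥ 8 weeks (≈56 days) ✓; grade Band 3 ≥ Band 2 ✓ → eligible.
Profit Sharing Plan — status part-time ✓; service 1114 days ≥ 2 months (≈60 days) ✓; site Madison ✓; age 45 ≥ 18 ✓ → eligible.
Transit Subsidy — status part-time ✓ (not excluded); service 1114 days ≥ 9 months (≈270 days) ✓; dept Marketing ✗ → not eligible.
Life Insurance — status part-time ✗ (requires temporary) → not eligible.
Remote Work Stipend — status part-time ✓; service 1114 days ≥ 18 months (≈540 days) ✓; site Madison ✗ (not Calgary, Lyon, or Tulsa) → not eligible.
Internet Stipend — service 1114 days ≥ 30 days ✓; site Madison ✗ (not Hamburg, Austin, or Dayton) → not eligible.

Charitable Gift Match, Caregiver Leave, Profit Sharing Plan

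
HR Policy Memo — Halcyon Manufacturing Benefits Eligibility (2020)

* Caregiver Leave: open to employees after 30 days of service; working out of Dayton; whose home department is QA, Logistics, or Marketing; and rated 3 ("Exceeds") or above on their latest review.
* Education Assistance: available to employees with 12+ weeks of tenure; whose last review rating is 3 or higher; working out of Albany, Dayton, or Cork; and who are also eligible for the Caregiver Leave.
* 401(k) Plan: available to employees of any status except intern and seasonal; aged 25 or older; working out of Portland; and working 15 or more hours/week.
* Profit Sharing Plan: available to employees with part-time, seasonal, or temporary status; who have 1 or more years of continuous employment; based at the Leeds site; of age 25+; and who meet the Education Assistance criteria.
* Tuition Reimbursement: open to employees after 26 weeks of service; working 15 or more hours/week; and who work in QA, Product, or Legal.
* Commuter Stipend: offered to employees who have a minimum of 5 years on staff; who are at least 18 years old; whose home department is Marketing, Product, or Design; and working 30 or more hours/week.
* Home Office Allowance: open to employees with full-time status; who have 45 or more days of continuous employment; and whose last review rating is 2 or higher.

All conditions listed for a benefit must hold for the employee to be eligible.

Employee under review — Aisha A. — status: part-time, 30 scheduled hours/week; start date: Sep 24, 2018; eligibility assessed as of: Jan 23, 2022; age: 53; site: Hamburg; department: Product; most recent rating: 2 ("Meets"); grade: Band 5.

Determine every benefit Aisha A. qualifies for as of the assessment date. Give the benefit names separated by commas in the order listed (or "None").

Tuition Reimbursement

Service from Sep 24, 2018 to Jan 23, 2022: 1217 days.
Caregiver Leave — service 1217 days ≥ 30 days ✓; site Hamburg ✗ (not Dayton) → not eligible.
Education Assistance — service 1217 days ≥ 12 weeks (≈84 days) ✓; rating 2 < 3 ✗ → not eligible.
401(k) Plan — status part-time ✓ (not excluded); age 53 ≥ 25 ✓; site Hamburg ✗ (not Portland) → not eligible.
Profit Sharing Plan — status part-time ✓; service 1217 days ≥ 1 year (≈365 days) ✓; site Hamburg ✗ (not Leeds) → not eligible.
Tuition Reimbursement — service 1217 days ≥ 26 weeks (≈182 days) ✓; 30 hrs/wk ≥ 15 ✓; dept Product ✓ → eligible.
Commuter Stipend — service 1217 days < 5 years (≈1825 days) ✗ → not eligible.
Home Office Allowance — status part-time ✗ (requires full-time) → not eligible.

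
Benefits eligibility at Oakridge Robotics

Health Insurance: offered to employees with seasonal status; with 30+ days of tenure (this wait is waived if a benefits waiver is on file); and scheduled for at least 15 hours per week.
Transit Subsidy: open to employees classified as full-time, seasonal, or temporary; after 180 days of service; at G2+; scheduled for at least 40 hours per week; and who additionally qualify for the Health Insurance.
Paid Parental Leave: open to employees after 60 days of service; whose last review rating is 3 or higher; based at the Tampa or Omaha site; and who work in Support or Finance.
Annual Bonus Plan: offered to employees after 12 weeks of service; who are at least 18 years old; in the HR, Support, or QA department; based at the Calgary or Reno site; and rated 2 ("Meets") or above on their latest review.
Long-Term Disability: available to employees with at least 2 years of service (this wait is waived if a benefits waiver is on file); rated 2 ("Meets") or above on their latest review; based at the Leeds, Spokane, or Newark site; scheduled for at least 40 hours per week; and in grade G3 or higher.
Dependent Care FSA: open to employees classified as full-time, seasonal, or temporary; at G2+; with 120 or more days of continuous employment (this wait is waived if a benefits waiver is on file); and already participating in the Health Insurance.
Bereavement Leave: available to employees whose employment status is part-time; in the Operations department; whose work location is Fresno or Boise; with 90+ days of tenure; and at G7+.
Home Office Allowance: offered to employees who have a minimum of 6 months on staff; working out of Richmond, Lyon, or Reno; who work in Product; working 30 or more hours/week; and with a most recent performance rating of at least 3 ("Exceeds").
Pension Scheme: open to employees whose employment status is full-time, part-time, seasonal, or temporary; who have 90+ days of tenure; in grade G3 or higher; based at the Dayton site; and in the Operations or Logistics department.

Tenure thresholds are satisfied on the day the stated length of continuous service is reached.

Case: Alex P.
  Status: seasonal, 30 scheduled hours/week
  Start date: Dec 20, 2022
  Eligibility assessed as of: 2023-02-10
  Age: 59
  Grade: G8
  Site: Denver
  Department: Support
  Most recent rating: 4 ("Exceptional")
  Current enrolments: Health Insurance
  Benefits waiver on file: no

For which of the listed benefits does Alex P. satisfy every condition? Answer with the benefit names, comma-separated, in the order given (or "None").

Service from Dec 20, 2022 to 2023-02-10: 52 days.
Health Insurance — status seasonal ✓; no waiver, service 52 days ≥ 30 days ✓; 30 hrs/wk ≥ 15 ✓ → eligible.
Transit Subsidy — status seasonal ✓; service 52 days < 180 days ✗ → not eligible.
Paid Parental Leave — service 52 days < 60 days ✗ → not eligible.
Annual Bonus Plan — service 52 days < 12 weeks (≈84 days) ✗ → not eligible.
Long-Term Disability — no waiver, service 52 days < 2 years (≈730 days) ✗ → not eligible.
Dependent Care FSA — status seasonal ✓; grade G8 ≥ G2 ✓; no waiver, service 52 days < 120 days ✗ → not eligible.
Bereavement Leave — status seasonal ✗ (requires part-time) → not eligible.
Home Office Allowance — service 52 days < 6 months (≈180 days) ✗ → not eligible.
Pension Scheme — status seasonal ✓; service 52 days < 90 days ✗ → not eligible.

Health Insurance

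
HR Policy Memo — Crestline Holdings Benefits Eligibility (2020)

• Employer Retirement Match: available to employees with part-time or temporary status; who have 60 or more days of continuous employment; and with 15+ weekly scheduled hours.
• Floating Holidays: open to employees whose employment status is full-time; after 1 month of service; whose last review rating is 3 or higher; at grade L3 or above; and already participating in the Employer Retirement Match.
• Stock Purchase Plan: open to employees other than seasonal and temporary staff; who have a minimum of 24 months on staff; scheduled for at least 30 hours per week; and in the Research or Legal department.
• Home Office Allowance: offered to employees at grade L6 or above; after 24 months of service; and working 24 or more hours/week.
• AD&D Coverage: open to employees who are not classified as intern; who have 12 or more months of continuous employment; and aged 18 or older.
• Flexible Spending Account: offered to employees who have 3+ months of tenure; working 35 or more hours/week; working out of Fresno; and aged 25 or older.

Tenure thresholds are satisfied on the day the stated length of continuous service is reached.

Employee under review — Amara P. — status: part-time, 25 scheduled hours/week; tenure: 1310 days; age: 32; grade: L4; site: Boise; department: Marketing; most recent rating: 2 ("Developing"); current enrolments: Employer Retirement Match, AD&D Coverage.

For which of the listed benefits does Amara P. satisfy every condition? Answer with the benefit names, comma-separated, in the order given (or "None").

Employer Retirement Match, AD&D Coverage

Employer Retirement Match — status part-time ✓; service 1310 days ≥ 60 days ✓; 25 hrs/wk ≥ 15 ✓ → eligible.
Floating Holidays — status part-time ✗ (requires full-time) → not eligible.
Stock Purchase Plan — status part-time ✓ (not excluded); service 1310 days ≥ 24 months (≈720 days) ✓; 25 hrs/wk < 30 ✗ → not eligible.
Home Office Allowance — grade L4 < L6 ✗ → not eligible.
AD&D Coverage — status part-time ✓ (not excluded); service 1310 days ≥ 12 months (≈360 days) ✓; age 32 ≥ 18 ✓ → eligible.
Flexible Spending Account — service 1310 days ≥ 3 months (≈90 days) ✓; 25 hrs/wk < 35 ✗ → not eligible.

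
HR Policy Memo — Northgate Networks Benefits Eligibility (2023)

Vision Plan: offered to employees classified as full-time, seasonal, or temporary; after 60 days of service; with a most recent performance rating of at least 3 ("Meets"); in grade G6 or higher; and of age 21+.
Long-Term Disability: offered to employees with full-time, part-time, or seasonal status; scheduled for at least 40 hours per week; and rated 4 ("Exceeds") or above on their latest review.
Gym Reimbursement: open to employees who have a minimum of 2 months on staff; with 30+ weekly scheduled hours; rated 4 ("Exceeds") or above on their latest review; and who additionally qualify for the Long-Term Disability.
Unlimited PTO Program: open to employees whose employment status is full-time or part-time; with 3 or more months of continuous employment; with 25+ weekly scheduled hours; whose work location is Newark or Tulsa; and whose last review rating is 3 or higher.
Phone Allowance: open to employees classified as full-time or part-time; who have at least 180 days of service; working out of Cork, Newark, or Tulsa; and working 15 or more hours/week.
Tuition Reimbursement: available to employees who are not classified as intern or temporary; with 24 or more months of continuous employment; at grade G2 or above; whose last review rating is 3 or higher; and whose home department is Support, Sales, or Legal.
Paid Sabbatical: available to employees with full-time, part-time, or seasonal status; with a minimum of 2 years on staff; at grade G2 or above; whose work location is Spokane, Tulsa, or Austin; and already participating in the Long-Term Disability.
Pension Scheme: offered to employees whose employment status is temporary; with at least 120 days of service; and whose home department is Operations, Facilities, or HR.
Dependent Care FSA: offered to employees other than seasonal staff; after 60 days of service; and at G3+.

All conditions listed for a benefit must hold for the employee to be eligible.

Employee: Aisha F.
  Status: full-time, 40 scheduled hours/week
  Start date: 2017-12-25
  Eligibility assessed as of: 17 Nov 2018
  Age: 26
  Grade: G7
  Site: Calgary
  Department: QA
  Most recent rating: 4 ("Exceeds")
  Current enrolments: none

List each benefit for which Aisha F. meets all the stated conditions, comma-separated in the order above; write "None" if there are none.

Vision Plan, Long-Term Disability, Gym Reimbursement, Dependent Care FSA

Service from 2017-12-25 to 17 Nov 2018: 327 days.
Vision Plan — status full-time ✓; service 327 days ≥ 60 days ✓; rating 4 ≥ 3 ✓; grade G7 ≥ G6 ✓; age 26 ≥ 21 ✓ → eligible.
Long-Term Disability — status full-time ✓; 40 hrs/wk ≥ 40 ✓; rating 4 ≥ 4 ✓ → eligible.
Gym Reimbursement — service 327 days ≥ 2 months (≈60 days) ✓; 40 hrs/wk ≥ 30 ✓; rating 4 ≥ 4 ✓; eligible for Long-Term Disability ✓ → eligible.
Unlimited PTO Program — status full-time ✓; service 327 days ≥ 3 months (≈90 days) ✓; 40 hrs/wk ≥ 25 ✓; site Calgary ✗ (not Newark or Tulsa) → not eligible.
Phone Allowance — status full-time ✓; service 327 days ≥ 180 days ✓; site Calgary ✗ (not Cork, Newark, or Tulsa) → not eligible.
Tuition Reimbursement — status full-time ✓ (not excluded); service 327 days < 24 months (≈720 days) ✗ → not eligible.
Paid Sabbatical — status full-time ✓; service 327 days < 2 years (≈730 days) ✗ → not eligible.
Pension Scheme — status full-time ✗ (requires temporary) → not eligible.
Dependent Care FSA — status full-time ✓ (not excluded); service 327 days ≥ 60 days ✓; grade G7 ≥ G3 ✓ → eligible.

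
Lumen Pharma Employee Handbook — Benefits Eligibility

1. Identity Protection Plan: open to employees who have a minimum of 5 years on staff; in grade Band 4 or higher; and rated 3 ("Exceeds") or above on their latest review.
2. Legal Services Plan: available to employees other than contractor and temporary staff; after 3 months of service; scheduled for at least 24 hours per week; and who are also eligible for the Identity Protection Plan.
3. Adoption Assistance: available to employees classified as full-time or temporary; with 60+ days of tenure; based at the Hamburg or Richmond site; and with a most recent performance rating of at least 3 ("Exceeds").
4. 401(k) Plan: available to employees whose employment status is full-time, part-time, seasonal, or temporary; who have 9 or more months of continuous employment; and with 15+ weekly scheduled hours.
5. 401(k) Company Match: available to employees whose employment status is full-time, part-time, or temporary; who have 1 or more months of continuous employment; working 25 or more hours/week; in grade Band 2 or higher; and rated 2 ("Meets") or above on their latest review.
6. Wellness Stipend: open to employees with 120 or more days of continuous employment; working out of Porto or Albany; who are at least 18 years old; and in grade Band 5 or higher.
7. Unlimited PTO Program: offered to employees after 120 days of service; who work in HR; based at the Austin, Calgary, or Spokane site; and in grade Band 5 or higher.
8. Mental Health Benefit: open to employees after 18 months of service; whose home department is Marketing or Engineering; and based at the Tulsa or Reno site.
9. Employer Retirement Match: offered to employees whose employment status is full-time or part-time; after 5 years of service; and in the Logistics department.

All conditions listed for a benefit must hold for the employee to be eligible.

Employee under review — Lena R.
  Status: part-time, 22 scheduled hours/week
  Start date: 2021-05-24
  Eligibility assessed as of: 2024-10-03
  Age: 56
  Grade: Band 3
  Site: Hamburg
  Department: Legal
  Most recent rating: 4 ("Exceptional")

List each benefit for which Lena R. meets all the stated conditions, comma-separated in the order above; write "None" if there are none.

Service from 2021-05-24 to 2024-10-03: 1228 days.
Identity Protection Plan — service 1228 days < 5 years (≈1825 days) ✗ → not eligible.
Legal Services Plan — status part-time ✓ (not excluded); service 1228 days ≥ 3 months (≈90 days) ✓; 22 hrs/wk < 24 ✗ → not eligible.
Adoption Assistance — status part-time ✗ (requires full-time or temporary) → not eligible.
401(k) Plan — status part-time ✓; service 1228 days ≥ 9 months (≈270 days) ✓; 22 hrs/wk ≥ 15 ✓ → eligible.
401(k) Company Match — status part-time ✓; service 1228 days ≥ 1 month (≈30 days) ✓; 22 hrs/wk < 25 ✗ → not eligible.
Wellness Stipend — service 1228 days ≥ 120 days ✓; site Hamburg ✗ (not Porto or Albany) → not eligible.
Unlimited PTO Program — service 1228 days ≥ 120 days ✓; dept Legal ✗ → not eligible.
Mental Health Benefit — service 1228 days ≥ 18 months (≈540 days) ✓; dept Legal ✗ → not eligible.
Employer Retirement Match — status part-time ✓; service 1228 days < 5 years (≈1825 days) ✗ → not eligible.

401(k) Plan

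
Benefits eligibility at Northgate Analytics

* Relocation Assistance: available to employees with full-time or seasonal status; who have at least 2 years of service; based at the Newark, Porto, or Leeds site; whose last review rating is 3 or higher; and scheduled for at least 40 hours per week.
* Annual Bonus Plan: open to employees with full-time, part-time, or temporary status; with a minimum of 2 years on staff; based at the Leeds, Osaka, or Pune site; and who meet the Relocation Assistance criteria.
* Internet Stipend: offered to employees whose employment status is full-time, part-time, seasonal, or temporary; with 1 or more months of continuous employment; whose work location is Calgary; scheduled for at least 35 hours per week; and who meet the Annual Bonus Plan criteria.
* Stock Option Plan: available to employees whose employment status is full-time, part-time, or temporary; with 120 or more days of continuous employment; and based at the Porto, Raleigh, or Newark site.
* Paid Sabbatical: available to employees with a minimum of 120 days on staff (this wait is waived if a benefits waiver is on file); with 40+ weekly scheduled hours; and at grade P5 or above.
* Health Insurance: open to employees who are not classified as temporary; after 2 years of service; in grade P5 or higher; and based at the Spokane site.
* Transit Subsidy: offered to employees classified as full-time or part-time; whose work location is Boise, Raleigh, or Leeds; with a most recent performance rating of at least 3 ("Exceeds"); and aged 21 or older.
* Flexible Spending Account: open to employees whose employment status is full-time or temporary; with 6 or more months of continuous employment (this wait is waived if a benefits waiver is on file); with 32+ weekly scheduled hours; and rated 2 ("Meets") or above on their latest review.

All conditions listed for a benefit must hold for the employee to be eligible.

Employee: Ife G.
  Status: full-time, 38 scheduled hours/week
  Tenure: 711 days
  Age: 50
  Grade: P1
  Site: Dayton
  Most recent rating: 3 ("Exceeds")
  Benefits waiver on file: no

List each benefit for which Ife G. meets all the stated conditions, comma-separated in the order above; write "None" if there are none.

Relocation Assistance — status full-time ✓; service 711 days < 2 years (≈730 days) ✗ → not eligible.
Annual Bonus Plan — status full-time ✓; service 711 days < 2 years (≈730 days) ✗ → not eligible.
Internet Stipend — status full-time ✓; service 711 days ≥ 1 month (≈30 days) ✓; site Dayton ✗ (not Calgary) → not eligible.
Stock Option Plan — status full-time ✓; service 711 days ≥ 120 days ✓; site Dayton ✗ (not Porto, Raleigh, or Newark) → not eligible.
Paid Sabbatical — no waiver, service 711 days ≥ 120 days ✓; 38 hrs/wk < 40 ✗ → not eligible.
Health Insurance — status full-time ✓ (not excluded); service 711 days < 2 years (≈730 days) ✗ → not eligible.
Transit Subsidy — status full-time ✓; site Dayton ✗ (not Boise, Raleigh, or Leeds) → not eligible.
Flexible Spending Account — status full-time ✓; no waiver, service 711 days ≥ 6 months (≈180 days) ✓; 38 hrs/wk ≥ 32 ✓; rating 3 ≥ 2 ✓ → eligible.

Flexible Spending Account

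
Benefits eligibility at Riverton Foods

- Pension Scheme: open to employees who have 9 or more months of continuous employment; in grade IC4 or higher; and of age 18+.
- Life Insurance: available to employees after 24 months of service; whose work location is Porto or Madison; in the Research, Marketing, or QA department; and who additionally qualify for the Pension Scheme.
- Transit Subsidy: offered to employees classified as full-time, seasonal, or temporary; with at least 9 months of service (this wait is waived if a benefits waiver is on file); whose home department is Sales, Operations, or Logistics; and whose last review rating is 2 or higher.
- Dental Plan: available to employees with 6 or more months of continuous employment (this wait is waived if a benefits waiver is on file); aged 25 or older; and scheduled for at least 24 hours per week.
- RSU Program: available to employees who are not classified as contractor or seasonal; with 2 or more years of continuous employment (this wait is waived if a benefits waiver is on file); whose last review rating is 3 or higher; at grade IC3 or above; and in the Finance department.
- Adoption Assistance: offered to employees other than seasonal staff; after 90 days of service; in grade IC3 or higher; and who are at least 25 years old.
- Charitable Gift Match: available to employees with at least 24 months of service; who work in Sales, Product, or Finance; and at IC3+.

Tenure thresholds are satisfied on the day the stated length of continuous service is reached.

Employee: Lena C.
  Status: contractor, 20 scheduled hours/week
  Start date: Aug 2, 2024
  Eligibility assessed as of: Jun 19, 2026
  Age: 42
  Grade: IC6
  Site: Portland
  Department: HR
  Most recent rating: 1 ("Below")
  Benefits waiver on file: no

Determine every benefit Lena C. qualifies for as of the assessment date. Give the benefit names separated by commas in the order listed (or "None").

Pension Scheme, Adoption Assistance

Service from Aug 2, 2024 to Jun 19, 2026: 686 days.
Pension Scheme — service 686 days ≥ 9 months (≈270 days) ✓; grade IC6 ≥ IC4 ✓; age 42 ≥ 18 ✓ → eligible.
Life Insurance — service 686 days < 24 months (≈720 days) ✗ → not eligible.
Transit Subsidy — status contractor ✗ (requires full-time, seasonal, or temporary) → not eligible.
Dental Plan — no waiver, service 686 days ≥ 6 months (≈180 days) ✓; age 42 ≥ 25 ✓; 20 hrs/wk < 24 ✗ → not eligible.
RSU Program — status contractor ✗ (excluded) → not eligible.
Adoption Assistance — status contractor ✓ (not excluded); service 686 days ≥ 90 days ✓; grade IC6 ≥ IC3 ✓; age 42 ≥ 25 ✓ → eligible.
Charitable Gift Match — service 686 days < 24 months (≈720 days) ✗ → not eligible.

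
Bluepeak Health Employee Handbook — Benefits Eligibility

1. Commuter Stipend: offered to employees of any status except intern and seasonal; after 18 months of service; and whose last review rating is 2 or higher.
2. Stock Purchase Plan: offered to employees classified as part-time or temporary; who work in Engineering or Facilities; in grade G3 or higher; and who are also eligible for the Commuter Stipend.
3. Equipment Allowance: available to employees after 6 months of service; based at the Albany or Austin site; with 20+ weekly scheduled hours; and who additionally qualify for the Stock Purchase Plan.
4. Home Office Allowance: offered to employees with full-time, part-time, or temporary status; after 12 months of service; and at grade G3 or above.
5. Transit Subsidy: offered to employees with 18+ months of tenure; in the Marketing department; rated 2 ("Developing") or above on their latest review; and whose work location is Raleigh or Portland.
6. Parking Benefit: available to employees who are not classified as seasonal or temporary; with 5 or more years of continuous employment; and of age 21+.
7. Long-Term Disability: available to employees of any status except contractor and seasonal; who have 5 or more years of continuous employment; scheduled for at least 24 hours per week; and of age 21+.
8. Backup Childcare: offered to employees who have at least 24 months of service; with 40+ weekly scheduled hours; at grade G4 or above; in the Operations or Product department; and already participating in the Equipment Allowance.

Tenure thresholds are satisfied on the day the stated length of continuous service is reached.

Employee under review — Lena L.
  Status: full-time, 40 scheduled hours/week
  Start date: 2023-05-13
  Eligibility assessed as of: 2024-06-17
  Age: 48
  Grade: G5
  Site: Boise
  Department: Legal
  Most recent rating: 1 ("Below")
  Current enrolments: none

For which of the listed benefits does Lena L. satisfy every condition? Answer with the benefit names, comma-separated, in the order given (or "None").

Service from 2023-05-13 to 2024-06-17: 401 days.
Commuter Stipend — status full-time ✓ (not excluded); service 401 days < 18 months (≈540 days) ✗ → not eligible.
Stock Purchase Plan — status full-time ✗ (requires part-time or temporary) → not eligible.
Equipment Allowance — service 401 days ≥ 6 months (≈180 days) ✓; site Boise ✗ (not Albany or Austin) → not eligible.
Home Office Allowance — status full-time ✓; service 401 days ≥ 12 months (≈360 days) ✓; grade G5 ≥ G3 ✓ → eligible.
Transit Subsidy — service 401 days < 18 months (≈540 days) ✗ → not eligible.
Parking Benefit — status full-time ✓ (not excluded); service 401 days < 5 years (≈1825 days) ✗ → not eligible.
Long-Term Disability — status full-time ✓ (not excluded); service 401 days < 5 years (≈1825 days) ✗ → not eligible.
Backup Childcare — service 401 days < 24 months (≈720 days) ✗ → not eligible.

Home Office Allowance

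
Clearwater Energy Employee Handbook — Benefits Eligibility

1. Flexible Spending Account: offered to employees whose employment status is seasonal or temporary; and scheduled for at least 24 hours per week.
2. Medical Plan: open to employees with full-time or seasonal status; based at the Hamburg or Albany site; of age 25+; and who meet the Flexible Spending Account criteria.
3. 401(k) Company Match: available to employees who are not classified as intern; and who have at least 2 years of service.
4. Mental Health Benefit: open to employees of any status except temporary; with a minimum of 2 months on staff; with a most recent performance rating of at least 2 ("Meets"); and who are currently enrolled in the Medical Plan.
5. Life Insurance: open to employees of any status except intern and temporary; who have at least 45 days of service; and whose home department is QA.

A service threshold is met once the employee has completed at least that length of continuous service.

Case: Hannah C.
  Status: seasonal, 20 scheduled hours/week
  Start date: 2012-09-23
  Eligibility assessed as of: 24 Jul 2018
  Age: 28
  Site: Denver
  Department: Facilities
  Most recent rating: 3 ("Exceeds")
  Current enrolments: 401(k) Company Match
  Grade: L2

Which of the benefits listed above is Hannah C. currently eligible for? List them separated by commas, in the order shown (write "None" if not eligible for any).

401(k) Company Match

Service from 2012-09-23 to 24 Jul 2018: 2130 days.
Flexible Spending Account — status seasonal ✓; 20 hrs/wk < 24 ✗ → not eligible.
Medical Plan — status seasonal ✓; site Denver ✗ (not Hamburg or Albany) → not eligible.
401(k) Company Match — status seasonal ✓ (not excluded); service 2130 days ≥ 2 years (≈730 days) ✓ → eligible.
Mental Health Benefit — status seasonal ✓ (not excluded); service 2130 days ≥ 2 months (≈60 days) ✓; rating 3 ≥ 2 ✓; not enrolled in Medical Plan ✗ → not eligible.
Life Insurance — status seasonal ✓ (not excluded); service 2130 days ≥ 45 days ✓; dept Facilities ✗ → not eligible.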